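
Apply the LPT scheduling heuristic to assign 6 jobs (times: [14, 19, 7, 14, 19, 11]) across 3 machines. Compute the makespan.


Sort jobs in decreasing order (LPT): [19, 19, 14, 14, 11, 7]
Assign each job to the least loaded machine:
  Machine 1: jobs [19, 11], load = 30
  Machine 2: jobs [19, 7], load = 26
  Machine 3: jobs [14, 14], load = 28
Makespan = max load = 30

30


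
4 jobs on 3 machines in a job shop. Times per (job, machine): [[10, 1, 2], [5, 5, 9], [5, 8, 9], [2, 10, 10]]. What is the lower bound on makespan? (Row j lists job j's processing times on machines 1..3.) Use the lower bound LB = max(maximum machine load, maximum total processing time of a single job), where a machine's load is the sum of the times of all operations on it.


Machine loads:
  Machine 1: 10 + 5 + 5 + 2 = 22
  Machine 2: 1 + 5 + 8 + 10 = 24
  Machine 3: 2 + 9 + 9 + 10 = 30
Max machine load = 30
Job totals:
  Job 1: 13
  Job 2: 19
  Job 3: 22
  Job 4: 22
Max job total = 22
Lower bound = max(30, 22) = 30

30


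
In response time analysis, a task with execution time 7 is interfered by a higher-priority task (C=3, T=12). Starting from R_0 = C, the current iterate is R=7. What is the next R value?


R_next = C + ceil(R_prev / T_hp) * C_hp
ceil(7 / 12) = ceil(0.5833) = 1
Interference = 1 * 3 = 3
R_next = 7 + 3 = 10

10


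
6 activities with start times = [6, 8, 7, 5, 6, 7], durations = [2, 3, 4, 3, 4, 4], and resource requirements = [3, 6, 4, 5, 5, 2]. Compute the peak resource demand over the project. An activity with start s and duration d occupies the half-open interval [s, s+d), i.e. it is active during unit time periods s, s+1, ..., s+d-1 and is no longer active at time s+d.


Each activity i is active on [start_i, start_i + duration_i).
Compute total resource usage per time slot:
  t=0: active resources = [], total = 0
  t=1: active resources = [], total = 0
  t=2: active resources = [], total = 0
  t=3: active resources = [], total = 0
  t=4: active resources = [], total = 0
  t=5: active resources = [5], total = 5
  t=6: active resources = [3, 5, 5], total = 13
  t=7: active resources = [3, 4, 5, 5, 2], total = 19
  t=8: active resources = [6, 4, 5, 2], total = 17
  t=9: active resources = [6, 4, 5, 2], total = 17
  t=10: active resources = [6, 4, 2], total = 12
Peak resource demand = 19

19


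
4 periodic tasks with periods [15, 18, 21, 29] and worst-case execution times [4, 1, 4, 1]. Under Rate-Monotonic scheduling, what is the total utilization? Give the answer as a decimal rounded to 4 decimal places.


Compute individual utilizations (exact fractions):
  Task 1: C/T = 4/15 (approx. 0.2667)
  Task 2: C/T = 1/18 (approx. 0.0556)
  Task 3: C/T = 4/21 (approx. 0.1905)
  Task 4: C/T = 1/29 (approx. 0.0345)
Total utilization U = 4/15 + 1/18 + 4/21 + 1/29 = 9997/18270
Rounded to 4 decimal places: U = 0.5472
RM (Liu & Layland) bound for 4 tasks = 0.756828; compare with U = 9997/18270 (approx. 0.547181)
U <= bound, so schedulable by RM sufficient condition.

0.5472


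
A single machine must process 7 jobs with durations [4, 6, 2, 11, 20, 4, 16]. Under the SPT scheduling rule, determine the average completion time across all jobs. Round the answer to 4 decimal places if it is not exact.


Sort jobs by processing time (SPT order): [2, 4, 4, 6, 11, 16, 20]
Compute completion times sequentially:
  Job 1: processing = 2, completes at 2
  Job 2: processing = 4, completes at 6
  Job 3: processing = 4, completes at 10
  Job 4: processing = 6, completes at 16
  Job 5: processing = 11, completes at 27
  Job 6: processing = 16, completes at 43
  Job 7: processing = 20, completes at 63
Sum of completion times = 167
Average completion time = 167/7 = 23.8571

23.8571


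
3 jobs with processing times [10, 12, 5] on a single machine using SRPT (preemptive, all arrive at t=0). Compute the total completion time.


Since all jobs arrive at t=0, SRPT equals SPT ordering.
SPT order: [5, 10, 12]
Completion times:
  Job 1: p=5, C=5
  Job 2: p=10, C=15
  Job 3: p=12, C=27
Total completion time = 5 + 15 + 27 = 47

47


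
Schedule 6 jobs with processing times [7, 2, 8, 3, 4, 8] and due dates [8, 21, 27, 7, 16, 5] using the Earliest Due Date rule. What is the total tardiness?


Sort by due date (EDD order): [(8, 5), (3, 7), (7, 8), (4, 16), (2, 21), (8, 27)]
Compute completion times and tardiness:
  Job 1: p=8, d=5, C=8, tardiness=max(0,8-5)=3
  Job 2: p=3, d=7, C=11, tardiness=max(0,11-7)=4
  Job 3: p=7, d=8, C=18, tardiness=max(0,18-8)=10
  Job 4: p=4, d=16, C=22, tardiness=max(0,22-16)=6
  Job 5: p=2, d=21, C=24, tardiness=max(0,24-21)=3
  Job 6: p=8, d=27, C=32, tardiness=max(0,32-27)=5
Total tardiness = 31

31


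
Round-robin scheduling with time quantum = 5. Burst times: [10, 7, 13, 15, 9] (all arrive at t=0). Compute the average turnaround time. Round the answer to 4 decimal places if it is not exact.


Time quantum = 5
Execution trace:
  J1 runs 5 units, time = 5
  J2 runs 5 units, time = 10
  J3 runs 5 units, time = 15
  J4 runs 5 units, time = 20
  J5 runs 5 units, time = 25
  J1 runs 5 units, time = 30
  J2 runs 2 units, time = 32
  J3 runs 5 units, time = 37
  J4 runs 5 units, time = 42
  J5 runs 4 units, time = 46
  J3 runs 3 units, time = 49
  J4 runs 5 units, time = 54
Finish times: [30, 32, 49, 54, 46]
Average turnaround = 211/5 = 42.2

42.2


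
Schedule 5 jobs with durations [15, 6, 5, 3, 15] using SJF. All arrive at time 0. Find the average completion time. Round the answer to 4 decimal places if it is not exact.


SJF order (ascending): [3, 5, 6, 15, 15]
Completion times:
  Job 1: burst=3, C=3
  Job 2: burst=5, C=8
  Job 3: burst=6, C=14
  Job 4: burst=15, C=29
  Job 5: burst=15, C=44
Average completion = 98/5 = 19.6

19.6


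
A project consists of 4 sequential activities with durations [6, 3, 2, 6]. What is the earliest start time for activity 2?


Activity 2 starts after activities 1 through 1 complete.
Predecessor durations: [6]
ES = 6 = 6

6


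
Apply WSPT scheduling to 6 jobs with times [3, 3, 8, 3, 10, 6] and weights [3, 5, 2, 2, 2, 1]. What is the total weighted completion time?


Compute p/w ratios and sort ascending (WSPT): [(3, 5), (3, 3), (3, 2), (8, 2), (10, 2), (6, 1)]
Compute weighted completion times:
  Job (p=3,w=5): C=3, w*C=5*3=15
  Job (p=3,w=3): C=6, w*C=3*6=18
  Job (p=3,w=2): C=9, w*C=2*9=18
  Job (p=8,w=2): C=17, w*C=2*17=34
  Job (p=10,w=2): C=27, w*C=2*27=54
  Job (p=6,w=1): C=33, w*C=1*33=33
Total weighted completion time = 172

172


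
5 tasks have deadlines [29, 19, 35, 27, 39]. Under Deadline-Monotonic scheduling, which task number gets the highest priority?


Sort tasks by relative deadline (ascending):
  Task 2: deadline = 19
  Task 4: deadline = 27
  Task 1: deadline = 29
  Task 3: deadline = 35
  Task 5: deadline = 39
Priority order (highest first): [2, 4, 1, 3, 5]
Highest priority task = 2

2


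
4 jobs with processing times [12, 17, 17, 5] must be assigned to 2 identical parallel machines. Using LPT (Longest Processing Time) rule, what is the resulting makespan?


Sort jobs in decreasing order (LPT): [17, 17, 12, 5]
Assign each job to the least loaded machine:
  Machine 1: jobs [17, 12], load = 29
  Machine 2: jobs [17, 5], load = 22
Makespan = max load = 29

29


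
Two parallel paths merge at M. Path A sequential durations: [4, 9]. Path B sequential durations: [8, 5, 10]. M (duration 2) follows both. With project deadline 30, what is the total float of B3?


Forward pass: ES(B3) = sum of predecessors on chain B = 13
EF = ES + duration = 13 + 10 = 23
Backward pass: LF(M) = deadline = 30; LS(M) = 30 - 2 = 28
LF(B3) = LS(M) - sum(successors on chain B) = 28 - 0 = 28
LS = LF - duration = 28 - 10 = 18
Total float = LS - ES = 18 - 13 = 5

5


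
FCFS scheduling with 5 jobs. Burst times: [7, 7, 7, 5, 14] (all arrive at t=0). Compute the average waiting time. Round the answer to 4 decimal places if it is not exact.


FCFS order (as given): [7, 7, 7, 5, 14]
Waiting times:
  Job 1: wait = 0
  Job 2: wait = 7
  Job 3: wait = 14
  Job 4: wait = 21
  Job 5: wait = 26
Sum of waiting times = 68
Average waiting time = 68/5 = 13.6

13.6


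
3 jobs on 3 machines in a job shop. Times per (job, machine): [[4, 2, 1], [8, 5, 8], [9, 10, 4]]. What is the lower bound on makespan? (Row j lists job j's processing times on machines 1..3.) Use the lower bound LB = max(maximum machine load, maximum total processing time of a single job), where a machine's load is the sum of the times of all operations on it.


Machine loads:
  Machine 1: 4 + 8 + 9 = 21
  Machine 2: 2 + 5 + 10 = 17
  Machine 3: 1 + 8 + 4 = 13
Max machine load = 21
Job totals:
  Job 1: 7
  Job 2: 21
  Job 3: 23
Max job total = 23
Lower bound = max(21, 23) = 23

23


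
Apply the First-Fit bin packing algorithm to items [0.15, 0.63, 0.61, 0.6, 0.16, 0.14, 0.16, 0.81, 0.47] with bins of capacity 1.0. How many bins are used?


Place items sequentially using First-Fit:
  Item 0.15 -> new Bin 1
  Item 0.63 -> Bin 1 (now 0.78)
  Item 0.61 -> new Bin 2
  Item 0.6 -> new Bin 3
  Item 0.16 -> Bin 1 (now 0.94)
  Item 0.14 -> Bin 2 (now 0.75)
  Item 0.16 -> Bin 2 (now 0.91)
  Item 0.81 -> new Bin 4
  Item 0.47 -> new Bin 5
Total bins used = 5

5


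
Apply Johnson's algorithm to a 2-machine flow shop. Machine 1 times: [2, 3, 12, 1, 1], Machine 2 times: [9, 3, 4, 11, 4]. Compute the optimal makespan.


Apply Johnson's rule:
  Group 1 (a <= b): [(4, 1, 11), (5, 1, 4), (1, 2, 9), (2, 3, 3)]
  Group 2 (a > b): [(3, 12, 4)]
Optimal job order: [4, 5, 1, 2, 3]
Schedule:
  Job 4: M1 done at 1, M2 done at 12
  Job 5: M1 done at 2, M2 done at 16
  Job 1: M1 done at 4, M2 done at 25
  Job 2: M1 done at 7, M2 done at 28
  Job 3: M1 done at 19, M2 done at 32
Makespan = 32

32


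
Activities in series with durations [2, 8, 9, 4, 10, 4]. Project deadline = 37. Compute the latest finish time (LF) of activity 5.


LF(activity 5) = deadline - sum of successor durations
Successors: activities 6 through 6 with durations [4]
Sum of successor durations = 4
LF = 37 - 4 = 33

33


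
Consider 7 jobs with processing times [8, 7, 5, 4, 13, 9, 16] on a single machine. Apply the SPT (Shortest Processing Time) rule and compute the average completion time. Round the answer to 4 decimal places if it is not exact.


Sort jobs by processing time (SPT order): [4, 5, 7, 8, 9, 13, 16]
Compute completion times sequentially:
  Job 1: processing = 4, completes at 4
  Job 2: processing = 5, completes at 9
  Job 3: processing = 7, completes at 16
  Job 4: processing = 8, completes at 24
  Job 5: processing = 9, completes at 33
  Job 6: processing = 13, completes at 46
  Job 7: processing = 16, completes at 62
Sum of completion times = 194
Average completion time = 194/7 = 27.7143

27.7143


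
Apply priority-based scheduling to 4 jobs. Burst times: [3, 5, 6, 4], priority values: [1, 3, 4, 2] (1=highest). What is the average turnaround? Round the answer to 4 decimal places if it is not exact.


Sort by priority (ascending = highest first):
Order: [(1, 3), (2, 4), (3, 5), (4, 6)]
Completion times:
  Priority 1, burst=3, C=3
  Priority 2, burst=4, C=7
  Priority 3, burst=5, C=12
  Priority 4, burst=6, C=18
Average turnaround = 40/4 = 10.0

10.0


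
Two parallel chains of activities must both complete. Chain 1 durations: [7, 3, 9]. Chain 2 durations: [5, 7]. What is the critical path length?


Path A total = 7 + 3 + 9 = 19
Path B total = 5 + 7 = 12
Critical path = longest path = max(19, 12) = 19

19


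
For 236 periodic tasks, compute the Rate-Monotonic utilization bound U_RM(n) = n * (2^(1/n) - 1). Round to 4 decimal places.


Compute 2^(1/236) = 1.0029413817
Subtract 1: 1.0029413817 - 1 = 0.0029413817
Multiply by n: 236 * 0.0029413817 = 0.6941660812
Round to 4 dp: 0.6942

0.6942


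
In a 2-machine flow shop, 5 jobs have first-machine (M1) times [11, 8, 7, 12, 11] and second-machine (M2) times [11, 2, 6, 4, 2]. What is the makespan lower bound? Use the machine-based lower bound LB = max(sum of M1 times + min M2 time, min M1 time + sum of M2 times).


LB1 = sum(M1 times) + min(M2 times) = 49 + 2 = 51
LB2 = min(M1 times) + sum(M2 times) = 7 + 25 = 32
Lower bound = max(LB1, LB2) = max(51, 32) = 51

51


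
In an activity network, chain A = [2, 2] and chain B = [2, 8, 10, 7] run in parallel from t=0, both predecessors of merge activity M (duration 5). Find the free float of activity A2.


ES(A2) = sum of predecessors on chain A = 2
EF(A2) = ES + duration = 2 + 2 = 4
Successor of A2 is M. ES(M) = max(sum(A), sum(B)) = max(4, 27) = 27
Free float = ES(successor) - EF(current) = 27 - 4 = 23

23


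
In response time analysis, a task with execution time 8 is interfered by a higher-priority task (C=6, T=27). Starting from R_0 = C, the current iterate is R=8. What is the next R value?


R_next = C + ceil(R_prev / T_hp) * C_hp
ceil(8 / 27) = ceil(0.2963) = 1
Interference = 1 * 6 = 6
R_next = 8 + 6 = 14

14


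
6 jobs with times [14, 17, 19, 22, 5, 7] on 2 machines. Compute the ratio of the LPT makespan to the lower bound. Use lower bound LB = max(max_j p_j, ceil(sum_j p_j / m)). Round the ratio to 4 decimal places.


LPT order: [22, 19, 17, 14, 7, 5]
Machine loads after assignment: [43, 41]
LPT makespan = 43
Lower bound = max(max_job, ceil(total/2)) = max(22, 42) = 42
Ratio = 43 / 42 = 1.0238

1.0238


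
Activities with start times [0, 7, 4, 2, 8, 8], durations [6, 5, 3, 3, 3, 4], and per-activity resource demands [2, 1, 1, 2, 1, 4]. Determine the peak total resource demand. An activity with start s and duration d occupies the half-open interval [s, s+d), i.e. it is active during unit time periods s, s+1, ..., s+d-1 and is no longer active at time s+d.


Each activity i is active on [start_i, start_i + duration_i).
Compute total resource usage per time slot:
  t=0: active resources = [2], total = 2
  t=1: active resources = [2], total = 2
  t=2: active resources = [2, 2], total = 4
  t=3: active resources = [2, 2], total = 4
  t=4: active resources = [2, 1, 2], total = 5
  t=5: active resources = [2, 1], total = 3
  t=6: active resources = [1], total = 1
  t=7: active resources = [1], total = 1
  t=8: active resources = [1, 1, 4], total = 6
  t=9: active resources = [1, 1, 4], total = 6
  t=10: active resources = [1, 1, 4], total = 6
  t=11: active resources = [1, 4], total = 5
Peak resource demand = 6

6


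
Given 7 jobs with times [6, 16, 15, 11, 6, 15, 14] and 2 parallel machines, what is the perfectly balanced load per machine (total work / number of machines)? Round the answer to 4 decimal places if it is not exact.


Total processing time = 6 + 16 + 15 + 11 + 6 + 15 + 14 = 83
Number of machines = 2
Ideal balanced load = 83 / 2 = 41.5

41.5


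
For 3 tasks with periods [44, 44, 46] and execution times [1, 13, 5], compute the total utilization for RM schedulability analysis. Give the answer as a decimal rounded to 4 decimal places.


Compute individual utilizations (exact fractions):
  Task 1: C/T = 1/44 (approx. 0.0227)
  Task 2: C/T = 13/44 (approx. 0.2955)
  Task 3: C/T = 5/46 (approx. 0.1087)
Total utilization U = 1/44 + 13/44 + 5/46 = 108/253
Rounded to 4 decimal places: U = 0.4269
RM (Liu & Layland) bound for 3 tasks = 0.779763; compare with U = 108/253 (approx. 0.426877)
U <= bound, so schedulable by RM sufficient condition.

0.4269


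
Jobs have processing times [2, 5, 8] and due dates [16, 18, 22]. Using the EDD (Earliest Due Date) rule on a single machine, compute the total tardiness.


Sort by due date (EDD order): [(2, 16), (5, 18), (8, 22)]
Compute completion times and tardiness:
  Job 1: p=2, d=16, C=2, tardiness=max(0,2-16)=0
  Job 2: p=5, d=18, C=7, tardiness=max(0,7-18)=0
  Job 3: p=8, d=22, C=15, tardiness=max(0,15-22)=0
Total tardiness = 0

0


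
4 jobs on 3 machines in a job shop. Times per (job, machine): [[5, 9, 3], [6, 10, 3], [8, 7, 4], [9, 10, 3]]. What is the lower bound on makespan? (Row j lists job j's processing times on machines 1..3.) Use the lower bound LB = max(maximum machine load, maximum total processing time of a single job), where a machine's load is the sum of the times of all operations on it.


Machine loads:
  Machine 1: 5 + 6 + 8 + 9 = 28
  Machine 2: 9 + 10 + 7 + 10 = 36
  Machine 3: 3 + 3 + 4 + 3 = 13
Max machine load = 36
Job totals:
  Job 1: 17
  Job 2: 19
  Job 3: 19
  Job 4: 22
Max job total = 22
Lower bound = max(36, 22) = 36

36


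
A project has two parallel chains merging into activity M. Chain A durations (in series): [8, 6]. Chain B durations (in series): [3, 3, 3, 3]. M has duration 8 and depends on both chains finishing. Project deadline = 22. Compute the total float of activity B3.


Forward pass: ES(B3) = sum of predecessors on chain B = 6
EF = ES + duration = 6 + 3 = 9
Backward pass: LF(M) = deadline = 22; LS(M) = 22 - 8 = 14
LF(B3) = LS(M) - sum(successors on chain B) = 14 - 3 = 11
LS = LF - duration = 11 - 3 = 8
Total float = LS - ES = 8 - 6 = 2

2


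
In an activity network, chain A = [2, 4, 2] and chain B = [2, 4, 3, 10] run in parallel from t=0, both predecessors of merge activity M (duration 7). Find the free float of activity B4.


ES(B4) = sum of predecessors on chain B = 9
EF(B4) = ES + duration = 9 + 10 = 19
Successor of B4 is M. ES(M) = max(sum(A), sum(B)) = max(8, 19) = 19
Free float = ES(successor) - EF(current) = 19 - 19 = 0

0


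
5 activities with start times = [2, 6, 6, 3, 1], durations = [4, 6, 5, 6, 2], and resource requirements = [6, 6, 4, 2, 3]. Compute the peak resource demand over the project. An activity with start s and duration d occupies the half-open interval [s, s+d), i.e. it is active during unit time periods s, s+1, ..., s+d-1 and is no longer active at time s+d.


Each activity i is active on [start_i, start_i + duration_i).
Compute total resource usage per time slot:
  t=0: active resources = [], total = 0
  t=1: active resources = [3], total = 3
  t=2: active resources = [6, 3], total = 9
  t=3: active resources = [6, 2], total = 8
  t=4: active resources = [6, 2], total = 8
  t=5: active resources = [6, 2], total = 8
  t=6: active resources = [6, 4, 2], total = 12
  t=7: active resources = [6, 4, 2], total = 12
  t=8: active resources = [6, 4, 2], total = 12
  t=9: active resources = [6, 4], total = 10
  t=10: active resources = [6, 4], total = 10
  t=11: active resources = [6], total = 6
Peak resource demand = 12

12


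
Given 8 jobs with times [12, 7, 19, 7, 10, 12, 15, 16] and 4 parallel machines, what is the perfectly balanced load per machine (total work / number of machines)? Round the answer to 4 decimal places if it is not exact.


Total processing time = 12 + 7 + 19 + 7 + 10 + 12 + 15 + 16 = 98
Number of machines = 4
Ideal balanced load = 98 / 4 = 24.5

24.5


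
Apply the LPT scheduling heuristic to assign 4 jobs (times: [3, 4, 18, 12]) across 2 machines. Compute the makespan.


Sort jobs in decreasing order (LPT): [18, 12, 4, 3]
Assign each job to the least loaded machine:
  Machine 1: jobs [18], load = 18
  Machine 2: jobs [12, 4, 3], load = 19
Makespan = max load = 19

19


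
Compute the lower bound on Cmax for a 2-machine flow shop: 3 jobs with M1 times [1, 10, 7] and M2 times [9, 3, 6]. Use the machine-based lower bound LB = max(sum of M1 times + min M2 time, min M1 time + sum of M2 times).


LB1 = sum(M1 times) + min(M2 times) = 18 + 3 = 21
LB2 = min(M1 times) + sum(M2 times) = 1 + 18 = 19
Lower bound = max(LB1, LB2) = max(21, 19) = 21

21


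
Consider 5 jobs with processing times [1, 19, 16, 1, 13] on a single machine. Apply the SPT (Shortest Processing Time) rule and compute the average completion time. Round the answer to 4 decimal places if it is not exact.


Sort jobs by processing time (SPT order): [1, 1, 13, 16, 19]
Compute completion times sequentially:
  Job 1: processing = 1, completes at 1
  Job 2: processing = 1, completes at 2
  Job 3: processing = 13, completes at 15
  Job 4: processing = 16, completes at 31
  Job 5: processing = 19, completes at 50
Sum of completion times = 99
Average completion time = 99/5 = 19.8

19.8


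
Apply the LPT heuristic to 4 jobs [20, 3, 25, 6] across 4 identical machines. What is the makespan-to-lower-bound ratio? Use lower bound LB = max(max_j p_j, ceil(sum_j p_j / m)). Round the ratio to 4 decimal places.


LPT order: [25, 20, 6, 3]
Machine loads after assignment: [25, 20, 6, 3]
LPT makespan = 25
Lower bound = max(max_job, ceil(total/4)) = max(25, 14) = 25
Ratio = 25 / 25 = 1.0

1.0


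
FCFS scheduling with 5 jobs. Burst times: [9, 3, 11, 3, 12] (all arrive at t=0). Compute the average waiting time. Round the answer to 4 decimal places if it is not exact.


FCFS order (as given): [9, 3, 11, 3, 12]
Waiting times:
  Job 1: wait = 0
  Job 2: wait = 9
  Job 3: wait = 12
  Job 4: wait = 23
  Job 5: wait = 26
Sum of waiting times = 70
Average waiting time = 70/5 = 14.0

14.0


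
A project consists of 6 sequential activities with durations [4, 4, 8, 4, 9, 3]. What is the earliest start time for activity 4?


Activity 4 starts after activities 1 through 3 complete.
Predecessor durations: [4, 4, 8]
ES = 4 + 4 + 8 = 16

16


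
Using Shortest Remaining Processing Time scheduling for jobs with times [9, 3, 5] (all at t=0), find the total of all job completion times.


Since all jobs arrive at t=0, SRPT equals SPT ordering.
SPT order: [3, 5, 9]
Completion times:
  Job 1: p=3, C=3
  Job 2: p=5, C=8
  Job 3: p=9, C=17
Total completion time = 3 + 8 + 17 = 28

28


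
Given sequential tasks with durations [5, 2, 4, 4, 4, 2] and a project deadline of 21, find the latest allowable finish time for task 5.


LF(activity 5) = deadline - sum of successor durations
Successors: activities 6 through 6 with durations [2]
Sum of successor durations = 2
LF = 21 - 2 = 19

19


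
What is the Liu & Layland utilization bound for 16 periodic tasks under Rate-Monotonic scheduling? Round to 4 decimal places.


Compute 2^(1/16) = 1.0442737824
Subtract 1: 1.0442737824 - 1 = 0.0442737824
Multiply by n: 16 * 0.0442737824 = 0.7083805184
Round to 4 dp: 0.7084

0.7084


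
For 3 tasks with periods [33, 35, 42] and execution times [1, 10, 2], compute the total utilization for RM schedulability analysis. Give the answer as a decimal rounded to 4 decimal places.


Compute individual utilizations (exact fractions):
  Task 1: C/T = 1/33 (approx. 0.0303)
  Task 2: C/T = 10/35 = 2/7 (approx. 0.2857)
  Task 3: C/T = 2/42 = 1/21 (approx. 0.0476)
Total utilization U = 1/33 + 2/7 + 1/21 = 4/11
Rounded to 4 decimal places: U = 0.3636
RM (Liu & Layland) bound for 3 tasks = 0.779763; compare with U = 4/11 (approx. 0.363636)
U <= bound, so schedulable by RM sufficient condition.

0.3636


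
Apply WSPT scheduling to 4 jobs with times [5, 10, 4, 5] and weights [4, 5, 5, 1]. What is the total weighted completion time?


Compute p/w ratios and sort ascending (WSPT): [(4, 5), (5, 4), (10, 5), (5, 1)]
Compute weighted completion times:
  Job (p=4,w=5): C=4, w*C=5*4=20
  Job (p=5,w=4): C=9, w*C=4*9=36
  Job (p=10,w=5): C=19, w*C=5*19=95
  Job (p=5,w=1): C=24, w*C=1*24=24
Total weighted completion time = 175

175


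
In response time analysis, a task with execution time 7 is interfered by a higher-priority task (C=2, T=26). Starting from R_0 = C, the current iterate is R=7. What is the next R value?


R_next = C + ceil(R_prev / T_hp) * C_hp
ceil(7 / 26) = ceil(0.2692) = 1
Interference = 1 * 2 = 2
R_next = 7 + 2 = 9

9


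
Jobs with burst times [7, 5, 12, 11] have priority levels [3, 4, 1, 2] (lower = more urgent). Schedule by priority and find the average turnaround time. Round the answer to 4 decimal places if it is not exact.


Sort by priority (ascending = highest first):
Order: [(1, 12), (2, 11), (3, 7), (4, 5)]
Completion times:
  Priority 1, burst=12, C=12
  Priority 2, burst=11, C=23
  Priority 3, burst=7, C=30
  Priority 4, burst=5, C=35
Average turnaround = 100/4 = 25.0

25.0


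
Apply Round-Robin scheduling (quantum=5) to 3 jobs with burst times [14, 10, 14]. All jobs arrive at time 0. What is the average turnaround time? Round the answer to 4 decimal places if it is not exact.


Time quantum = 5
Execution trace:
  J1 runs 5 units, time = 5
  J2 runs 5 units, time = 10
  J3 runs 5 units, time = 15
  J1 runs 5 units, time = 20
  J2 runs 5 units, time = 25
  J3 runs 5 units, time = 30
  J1 runs 4 units, time = 34
  J3 runs 4 units, time = 38
Finish times: [34, 25, 38]
Average turnaround = 97/3 = 32.3333

32.3333


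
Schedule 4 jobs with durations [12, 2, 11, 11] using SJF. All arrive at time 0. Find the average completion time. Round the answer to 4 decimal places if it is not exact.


SJF order (ascending): [2, 11, 11, 12]
Completion times:
  Job 1: burst=2, C=2
  Job 2: burst=11, C=13
  Job 3: burst=11, C=24
  Job 4: burst=12, C=36
Average completion = 75/4 = 18.75

18.75


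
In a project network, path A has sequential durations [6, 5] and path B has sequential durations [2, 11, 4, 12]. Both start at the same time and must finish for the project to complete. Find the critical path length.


Path A total = 6 + 5 = 11
Path B total = 2 + 11 + 4 + 12 = 29
Critical path = longest path = max(11, 29) = 29

29


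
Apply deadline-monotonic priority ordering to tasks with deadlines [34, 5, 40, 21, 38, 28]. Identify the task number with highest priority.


Sort tasks by relative deadline (ascending):
  Task 2: deadline = 5
  Task 4: deadline = 21
  Task 6: deadline = 28
  Task 1: deadline = 34
  Task 5: deadline = 38
  Task 3: deadline = 40
Priority order (highest first): [2, 4, 6, 1, 5, 3]
Highest priority task = 2

2


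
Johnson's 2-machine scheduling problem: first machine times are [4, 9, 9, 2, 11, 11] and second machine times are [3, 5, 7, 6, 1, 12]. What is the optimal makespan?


Apply Johnson's rule:
  Group 1 (a <= b): [(4, 2, 6), (6, 11, 12)]
  Group 2 (a > b): [(3, 9, 7), (2, 9, 5), (1, 4, 3), (5, 11, 1)]
Optimal job order: [4, 6, 3, 2, 1, 5]
Schedule:
  Job 4: M1 done at 2, M2 done at 8
  Job 6: M1 done at 13, M2 done at 25
  Job 3: M1 done at 22, M2 done at 32
  Job 2: M1 done at 31, M2 done at 37
  Job 1: M1 done at 35, M2 done at 40
  Job 5: M1 done at 46, M2 done at 47
Makespan = 47

47


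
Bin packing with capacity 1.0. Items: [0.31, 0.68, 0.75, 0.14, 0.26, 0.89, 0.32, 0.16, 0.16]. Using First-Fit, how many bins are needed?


Place items sequentially using First-Fit:
  Item 0.31 -> new Bin 1
  Item 0.68 -> Bin 1 (now 0.99)
  Item 0.75 -> new Bin 2
  Item 0.14 -> Bin 2 (now 0.89)
  Item 0.26 -> new Bin 3
  Item 0.89 -> new Bin 4
  Item 0.32 -> Bin 3 (now 0.58)
  Item 0.16 -> Bin 3 (now 0.74)
  Item 0.16 -> Bin 3 (now 0.9)
Total bins used = 4

4


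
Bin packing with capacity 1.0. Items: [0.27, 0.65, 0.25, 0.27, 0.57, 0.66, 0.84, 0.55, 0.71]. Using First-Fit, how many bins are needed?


Place items sequentially using First-Fit:
  Item 0.27 -> new Bin 1
  Item 0.65 -> Bin 1 (now 0.92)
  Item 0.25 -> new Bin 2
  Item 0.27 -> Bin 2 (now 0.52)
  Item 0.57 -> new Bin 3
  Item 0.66 -> new Bin 4
  Item 0.84 -> new Bin 5
  Item 0.55 -> new Bin 6
  Item 0.71 -> new Bin 7
Total bins used = 7

7


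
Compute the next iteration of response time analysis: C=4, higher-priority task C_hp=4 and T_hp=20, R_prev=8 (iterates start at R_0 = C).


R_next = C + ceil(R_prev / T_hp) * C_hp
ceil(8 / 20) = ceil(0.4) = 1
Interference = 1 * 4 = 4
R_next = 4 + 4 = 8
R_next = R_prev, so the iteration has converged (response time = 8).

8


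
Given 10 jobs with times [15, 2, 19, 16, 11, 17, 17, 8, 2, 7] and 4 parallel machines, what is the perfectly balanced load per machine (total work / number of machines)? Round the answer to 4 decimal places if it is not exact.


Total processing time = 15 + 2 + 19 + 16 + 11 + 17 + 17 + 8 + 2 + 7 = 114
Number of machines = 4
Ideal balanced load = 114 / 4 = 28.5

28.5


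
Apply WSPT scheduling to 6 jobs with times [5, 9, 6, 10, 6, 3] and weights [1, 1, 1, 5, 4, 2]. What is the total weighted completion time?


Compute p/w ratios and sort ascending (WSPT): [(6, 4), (3, 2), (10, 5), (5, 1), (6, 1), (9, 1)]
Compute weighted completion times:
  Job (p=6,w=4): C=6, w*C=4*6=24
  Job (p=3,w=2): C=9, w*C=2*9=18
  Job (p=10,w=5): C=19, w*C=5*19=95
  Job (p=5,w=1): C=24, w*C=1*24=24
  Job (p=6,w=1): C=30, w*C=1*30=30
  Job (p=9,w=1): C=39, w*C=1*39=39
Total weighted completion time = 230

230


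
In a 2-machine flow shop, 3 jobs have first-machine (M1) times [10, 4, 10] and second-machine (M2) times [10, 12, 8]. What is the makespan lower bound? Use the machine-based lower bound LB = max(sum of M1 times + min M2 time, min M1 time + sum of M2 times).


LB1 = sum(M1 times) + min(M2 times) = 24 + 8 = 32
LB2 = min(M1 times) + sum(M2 times) = 4 + 30 = 34
Lower bound = max(LB1, LB2) = max(32, 34) = 34

34


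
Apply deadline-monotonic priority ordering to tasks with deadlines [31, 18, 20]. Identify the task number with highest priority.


Sort tasks by relative deadline (ascending):
  Task 2: deadline = 18
  Task 3: deadline = 20
  Task 1: deadline = 31
Priority order (highest first): [2, 3, 1]
Highest priority task = 2

2


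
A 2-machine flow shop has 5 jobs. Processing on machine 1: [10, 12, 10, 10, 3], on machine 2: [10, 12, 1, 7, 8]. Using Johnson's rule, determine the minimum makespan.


Apply Johnson's rule:
  Group 1 (a <= b): [(5, 3, 8), (1, 10, 10), (2, 12, 12)]
  Group 2 (a > b): [(4, 10, 7), (3, 10, 1)]
Optimal job order: [5, 1, 2, 4, 3]
Schedule:
  Job 5: M1 done at 3, M2 done at 11
  Job 1: M1 done at 13, M2 done at 23
  Job 2: M1 done at 25, M2 done at 37
  Job 4: M1 done at 35, M2 done at 44
  Job 3: M1 done at 45, M2 done at 46
Makespan = 46

46


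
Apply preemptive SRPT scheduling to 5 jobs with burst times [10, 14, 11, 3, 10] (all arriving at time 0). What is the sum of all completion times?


Since all jobs arrive at t=0, SRPT equals SPT ordering.
SPT order: [3, 10, 10, 11, 14]
Completion times:
  Job 1: p=3, C=3
  Job 2: p=10, C=13
  Job 3: p=10, C=23
  Job 4: p=11, C=34
  Job 5: p=14, C=48
Total completion time = 3 + 13 + 23 + 34 + 48 = 121

121


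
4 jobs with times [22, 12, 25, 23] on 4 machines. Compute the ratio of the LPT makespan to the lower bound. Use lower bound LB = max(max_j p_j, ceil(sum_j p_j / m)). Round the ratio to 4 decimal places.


LPT order: [25, 23, 22, 12]
Machine loads after assignment: [25, 23, 22, 12]
LPT makespan = 25
Lower bound = max(max_job, ceil(total/4)) = max(25, 21) = 25
Ratio = 25 / 25 = 1.0

1.0


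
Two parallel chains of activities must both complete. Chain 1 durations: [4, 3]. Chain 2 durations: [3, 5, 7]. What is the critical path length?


Path A total = 4 + 3 = 7
Path B total = 3 + 5 + 7 = 15
Critical path = longest path = max(7, 15) = 15

15


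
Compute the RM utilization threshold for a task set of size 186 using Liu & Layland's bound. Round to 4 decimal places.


Compute 2^(1/186) = 1.0037335501
Subtract 1: 1.0037335501 - 1 = 0.0037335501
Multiply by n: 186 * 0.0037335501 = 0.6944403186
Round to 4 dp: 0.6944

0.6944


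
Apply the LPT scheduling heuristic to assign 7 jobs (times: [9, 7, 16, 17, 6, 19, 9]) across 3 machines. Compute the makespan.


Sort jobs in decreasing order (LPT): [19, 17, 16, 9, 9, 7, 6]
Assign each job to the least loaded machine:
  Machine 1: jobs [19, 7], load = 26
  Machine 2: jobs [17, 9], load = 26
  Machine 3: jobs [16, 9, 6], load = 31
Makespan = max load = 31

31


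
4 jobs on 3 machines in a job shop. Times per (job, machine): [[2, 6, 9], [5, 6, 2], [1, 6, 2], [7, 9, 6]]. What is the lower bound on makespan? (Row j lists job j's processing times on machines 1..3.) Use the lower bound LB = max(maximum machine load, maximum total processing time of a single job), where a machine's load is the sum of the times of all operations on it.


Machine loads:
  Machine 1: 2 + 5 + 1 + 7 = 15
  Machine 2: 6 + 6 + 6 + 9 = 27
  Machine 3: 9 + 2 + 2 + 6 = 19
Max machine load = 27
Job totals:
  Job 1: 17
  Job 2: 13
  Job 3: 9
  Job 4: 22
Max job total = 22
Lower bound = max(27, 22) = 27

27


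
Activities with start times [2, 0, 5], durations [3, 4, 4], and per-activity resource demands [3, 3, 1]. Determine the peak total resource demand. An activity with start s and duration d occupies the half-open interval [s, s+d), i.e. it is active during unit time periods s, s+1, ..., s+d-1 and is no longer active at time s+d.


Each activity i is active on [start_i, start_i + duration_i).
Compute total resource usage per time slot:
  t=0: active resources = [3], total = 3
  t=1: active resources = [3], total = 3
  t=2: active resources = [3, 3], total = 6
  t=3: active resources = [3, 3], total = 6
  t=4: active resources = [3], total = 3
  t=5: active resources = [1], total = 1
  t=6: active resources = [1], total = 1
  t=7: active resources = [1], total = 1
  t=8: active resources = [1], total = 1
Peak resource demand = 6

6


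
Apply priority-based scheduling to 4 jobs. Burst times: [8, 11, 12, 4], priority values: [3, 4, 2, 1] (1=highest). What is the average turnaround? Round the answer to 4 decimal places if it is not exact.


Sort by priority (ascending = highest first):
Order: [(1, 4), (2, 12), (3, 8), (4, 11)]
Completion times:
  Priority 1, burst=4, C=4
  Priority 2, burst=12, C=16
  Priority 3, burst=8, C=24
  Priority 4, burst=11, C=35
Average turnaround = 79/4 = 19.75

19.75


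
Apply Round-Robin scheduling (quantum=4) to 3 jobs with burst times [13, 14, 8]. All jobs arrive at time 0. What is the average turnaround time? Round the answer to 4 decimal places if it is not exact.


Time quantum = 4
Execution trace:
  J1 runs 4 units, time = 4
  J2 runs 4 units, time = 8
  J3 runs 4 units, time = 12
  J1 runs 4 units, time = 16
  J2 runs 4 units, time = 20
  J3 runs 4 units, time = 24
  J1 runs 4 units, time = 28
  J2 runs 4 units, time = 32
  J1 runs 1 units, time = 33
  J2 runs 2 units, time = 35
Finish times: [33, 35, 24]
Average turnaround = 92/3 = 30.6667

30.6667


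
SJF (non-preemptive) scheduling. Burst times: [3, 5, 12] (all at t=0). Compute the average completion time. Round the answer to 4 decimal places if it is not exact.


SJF order (ascending): [3, 5, 12]
Completion times:
  Job 1: burst=3, C=3
  Job 2: burst=5, C=8
  Job 3: burst=12, C=20
Average completion = 31/3 = 10.3333

10.3333


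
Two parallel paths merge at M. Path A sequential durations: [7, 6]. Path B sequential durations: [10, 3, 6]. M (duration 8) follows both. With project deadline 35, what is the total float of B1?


Forward pass: ES(B1) = sum of predecessors on chain B = 0
EF = ES + duration = 0 + 10 = 10
Backward pass: LF(M) = deadline = 35; LS(M) = 35 - 8 = 27
LF(B1) = LS(M) - sum(successors on chain B) = 27 - 9 = 18
LS = LF - duration = 18 - 10 = 8
Total float = LS - ES = 8 - 0 = 8

8


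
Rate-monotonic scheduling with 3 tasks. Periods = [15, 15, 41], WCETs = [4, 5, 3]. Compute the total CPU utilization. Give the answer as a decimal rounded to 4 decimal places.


Compute individual utilizations (exact fractions):
  Task 1: C/T = 4/15 (approx. 0.2667)
  Task 2: C/T = 5/15 = 1/3 (approx. 0.3333)
  Task 3: C/T = 3/41 (approx. 0.0732)
Total utilization U = 4/15 + 1/3 + 3/41 = 138/205
Rounded to 4 decimal places: U = 0.6732
RM (Liu & Layland) bound for 3 tasks = 0.779763; compare with U = 138/205 (approx. 0.673171)
U <= bound, so schedulable by RM sufficient condition.

0.6732


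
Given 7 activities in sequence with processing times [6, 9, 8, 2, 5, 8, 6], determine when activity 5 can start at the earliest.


Activity 5 starts after activities 1 through 4 complete.
Predecessor durations: [6, 9, 8, 2]
ES = 6 + 9 + 8 + 2 = 25

25


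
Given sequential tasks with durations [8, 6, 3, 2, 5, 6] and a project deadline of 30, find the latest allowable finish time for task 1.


LF(activity 1) = deadline - sum of successor durations
Successors: activities 2 through 6 with durations [6, 3, 2, 5, 6]
Sum of successor durations = 22
LF = 30 - 22 = 8

8


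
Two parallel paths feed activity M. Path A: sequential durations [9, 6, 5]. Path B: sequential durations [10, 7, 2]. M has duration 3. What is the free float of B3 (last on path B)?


ES(B3) = sum of predecessors on chain B = 17
EF(B3) = ES + duration = 17 + 2 = 19
Successor of B3 is M. ES(M) = max(sum(A), sum(B)) = max(20, 19) = 20
Free float = ES(successor) - EF(current) = 20 - 19 = 1

1


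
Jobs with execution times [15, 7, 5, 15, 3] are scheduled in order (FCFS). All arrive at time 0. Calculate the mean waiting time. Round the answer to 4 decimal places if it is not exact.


FCFS order (as given): [15, 7, 5, 15, 3]
Waiting times:
  Job 1: wait = 0
  Job 2: wait = 15
  Job 3: wait = 22
  Job 4: wait = 27
  Job 5: wait = 42
Sum of waiting times = 106
Average waiting time = 106/5 = 21.2

21.2


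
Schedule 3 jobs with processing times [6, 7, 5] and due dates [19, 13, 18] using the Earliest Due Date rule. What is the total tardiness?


Sort by due date (EDD order): [(7, 13), (5, 18), (6, 19)]
Compute completion times and tardiness:
  Job 1: p=7, d=13, C=7, tardiness=max(0,7-13)=0
  Job 2: p=5, d=18, C=12, tardiness=max(0,12-18)=0
  Job 3: p=6, d=19, C=18, tardiness=max(0,18-19)=0
Total tardiness = 0

0


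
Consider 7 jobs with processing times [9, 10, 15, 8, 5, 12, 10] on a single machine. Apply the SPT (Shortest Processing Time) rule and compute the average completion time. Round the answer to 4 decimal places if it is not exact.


Sort jobs by processing time (SPT order): [5, 8, 9, 10, 10, 12, 15]
Compute completion times sequentially:
  Job 1: processing = 5, completes at 5
  Job 2: processing = 8, completes at 13
  Job 3: processing = 9, completes at 22
  Job 4: processing = 10, completes at 32
  Job 5: processing = 10, completes at 42
  Job 6: processing = 12, completes at 54
  Job 7: processing = 15, completes at 69
Sum of completion times = 237
Average completion time = 237/7 = 33.8571

33.8571


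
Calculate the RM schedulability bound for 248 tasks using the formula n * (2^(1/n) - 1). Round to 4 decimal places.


Compute 2^(1/248) = 1.0027988578
Subtract 1: 1.0027988578 - 1 = 0.0027988578
Multiply by n: 248 * 0.0027988578 = 0.6941167344
Round to 4 dp: 0.6941

0.6941


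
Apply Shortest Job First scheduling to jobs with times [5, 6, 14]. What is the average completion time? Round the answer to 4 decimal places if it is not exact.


SJF order (ascending): [5, 6, 14]
Completion times:
  Job 1: burst=5, C=5
  Job 2: burst=6, C=11
  Job 3: burst=14, C=25
Average completion = 41/3 = 13.6667

13.6667


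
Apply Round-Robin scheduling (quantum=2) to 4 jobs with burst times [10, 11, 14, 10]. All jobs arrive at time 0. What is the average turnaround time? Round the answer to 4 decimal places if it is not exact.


Time quantum = 2
Execution trace:
  J1 runs 2 units, time = 2
  J2 runs 2 units, time = 4
  J3 runs 2 units, time = 6
  J4 runs 2 units, time = 8
  J1 runs 2 units, time = 10
  J2 runs 2 units, time = 12
  J3 runs 2 units, time = 14
  J4 runs 2 units, time = 16
  J1 runs 2 units, time = 18
  J2 runs 2 units, time = 20
  J3 runs 2 units, time = 22
  J4 runs 2 units, time = 24
  J1 runs 2 units, time = 26
  J2 runs 2 units, time = 28
  J3 runs 2 units, time = 30
  J4 runs 2 units, time = 32
  J1 runs 2 units, time = 34
  J2 runs 2 units, time = 36
  J3 runs 2 units, time = 38
  J4 runs 2 units, time = 40
  J2 runs 1 units, time = 41
  J3 runs 2 units, time = 43
  J3 runs 2 units, time = 45
Finish times: [34, 41, 45, 40]
Average turnaround = 160/4 = 40.0

40.0


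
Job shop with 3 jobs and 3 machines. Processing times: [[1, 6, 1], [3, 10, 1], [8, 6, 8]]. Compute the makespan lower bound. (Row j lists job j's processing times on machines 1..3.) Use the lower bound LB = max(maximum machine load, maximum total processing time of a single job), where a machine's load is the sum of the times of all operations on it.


Machine loads:
  Machine 1: 1 + 3 + 8 = 12
  Machine 2: 6 + 10 + 6 = 22
  Machine 3: 1 + 1 + 8 = 10
Max machine load = 22
Job totals:
  Job 1: 8
  Job 2: 14
  Job 3: 22
Max job total = 22
Lower bound = max(22, 22) = 22

22


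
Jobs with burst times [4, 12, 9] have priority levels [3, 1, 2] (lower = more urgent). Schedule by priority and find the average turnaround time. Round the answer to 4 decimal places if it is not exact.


Sort by priority (ascending = highest first):
Order: [(1, 12), (2, 9), (3, 4)]
Completion times:
  Priority 1, burst=12, C=12
  Priority 2, burst=9, C=21
  Priority 3, burst=4, C=25
Average turnaround = 58/3 = 19.3333

19.3333
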